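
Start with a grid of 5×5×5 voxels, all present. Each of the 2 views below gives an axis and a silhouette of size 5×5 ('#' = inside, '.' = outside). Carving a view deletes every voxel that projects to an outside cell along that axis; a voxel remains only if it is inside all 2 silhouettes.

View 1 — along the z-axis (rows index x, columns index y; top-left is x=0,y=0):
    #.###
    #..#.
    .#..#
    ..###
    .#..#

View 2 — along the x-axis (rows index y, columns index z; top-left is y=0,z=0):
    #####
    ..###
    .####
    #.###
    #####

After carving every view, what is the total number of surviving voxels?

|visual hull| = 56

before carving: 125 voxels (5×5×5)
after view 1 [z-axis, 13 of 25 cells solid] → remaining = 65
after view 2 [x-axis, 21 of 25 cells solid] → remaining = 56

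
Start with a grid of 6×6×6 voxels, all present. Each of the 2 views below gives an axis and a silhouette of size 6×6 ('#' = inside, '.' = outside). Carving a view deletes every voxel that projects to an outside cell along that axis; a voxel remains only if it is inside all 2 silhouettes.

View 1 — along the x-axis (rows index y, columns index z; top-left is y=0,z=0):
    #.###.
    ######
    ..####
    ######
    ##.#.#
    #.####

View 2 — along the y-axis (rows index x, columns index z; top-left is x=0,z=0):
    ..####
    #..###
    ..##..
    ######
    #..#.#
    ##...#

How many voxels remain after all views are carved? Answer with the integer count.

voxel count = 111

full grid |V| = 216
after view 1 [x-axis, 29 of 36 cells solid] → remaining = 174
after view 2 [y-axis, 22 of 36 cells solid] → remaining = 111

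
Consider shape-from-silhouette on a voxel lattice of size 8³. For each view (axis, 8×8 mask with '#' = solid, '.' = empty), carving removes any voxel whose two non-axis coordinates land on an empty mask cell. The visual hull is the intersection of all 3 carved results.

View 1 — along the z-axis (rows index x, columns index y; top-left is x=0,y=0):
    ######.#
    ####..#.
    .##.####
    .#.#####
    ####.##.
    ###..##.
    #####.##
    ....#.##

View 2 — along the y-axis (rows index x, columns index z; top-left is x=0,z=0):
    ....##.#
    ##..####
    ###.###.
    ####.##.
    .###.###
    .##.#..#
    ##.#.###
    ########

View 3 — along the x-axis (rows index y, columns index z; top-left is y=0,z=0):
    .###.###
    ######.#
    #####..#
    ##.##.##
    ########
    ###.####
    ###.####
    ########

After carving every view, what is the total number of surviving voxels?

remaining voxels: 213

full grid |V| = 512
after view 1 [z-axis, 45 of 64 cells solid] → remaining = 360
after view 2 [y-axis, 45 of 64 cells solid] → remaining = 245
after view 3 [x-axis, 55 of 64 cells solid] → remaining = 213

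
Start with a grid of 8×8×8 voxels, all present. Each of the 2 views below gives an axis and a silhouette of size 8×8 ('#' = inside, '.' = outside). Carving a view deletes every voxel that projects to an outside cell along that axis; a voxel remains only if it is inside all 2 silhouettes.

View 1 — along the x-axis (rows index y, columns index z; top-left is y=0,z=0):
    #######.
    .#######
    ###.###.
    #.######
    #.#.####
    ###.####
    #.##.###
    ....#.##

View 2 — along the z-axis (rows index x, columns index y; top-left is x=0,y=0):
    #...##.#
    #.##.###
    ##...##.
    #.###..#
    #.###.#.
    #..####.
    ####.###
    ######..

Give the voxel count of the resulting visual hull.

263 voxels

before carving: 512 voxels (8×8×8)
carve view 1 (along x, YZ-mask fill 49/64): 392 voxels remain
carve view 2 (along z, XY-mask fill 42/64): 263 voxels remain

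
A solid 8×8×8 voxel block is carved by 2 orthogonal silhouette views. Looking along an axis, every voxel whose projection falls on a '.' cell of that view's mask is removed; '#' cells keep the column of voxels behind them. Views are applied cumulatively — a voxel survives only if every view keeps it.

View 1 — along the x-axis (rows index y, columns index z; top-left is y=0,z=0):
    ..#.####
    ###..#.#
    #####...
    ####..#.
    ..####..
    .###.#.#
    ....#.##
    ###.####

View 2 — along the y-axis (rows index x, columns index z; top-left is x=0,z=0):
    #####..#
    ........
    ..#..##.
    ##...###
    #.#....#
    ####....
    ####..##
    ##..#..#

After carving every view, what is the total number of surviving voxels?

153 voxels

start: 8×8×8 = 512 voxels
carve view 1 (along x, YZ-mask fill 39/64): 312 voxels remain
carve view 2 (along y, XZ-mask fill 31/64): 153 voxels remain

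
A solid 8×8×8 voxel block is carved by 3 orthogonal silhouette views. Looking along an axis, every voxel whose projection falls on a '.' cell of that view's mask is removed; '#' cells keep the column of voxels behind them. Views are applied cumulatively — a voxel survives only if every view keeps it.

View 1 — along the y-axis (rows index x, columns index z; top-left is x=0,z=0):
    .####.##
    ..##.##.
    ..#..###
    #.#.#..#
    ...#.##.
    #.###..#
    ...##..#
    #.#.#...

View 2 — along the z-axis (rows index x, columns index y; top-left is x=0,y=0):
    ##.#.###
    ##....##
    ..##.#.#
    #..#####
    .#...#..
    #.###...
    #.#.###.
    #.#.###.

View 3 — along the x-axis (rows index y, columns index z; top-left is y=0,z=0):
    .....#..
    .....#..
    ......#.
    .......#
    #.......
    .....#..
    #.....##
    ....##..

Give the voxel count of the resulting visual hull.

before carving: 512 voxels (8×8×8)
  1. axis=1 (XZ plane), |mask|=32  ⇒  voxels=256
  2. axis=2 (XY plane), |mask|=36  ⇒  voxels=148
  3. axis=0 (YZ plane), |mask|=11  ⇒  voxels=24

voxel count = 24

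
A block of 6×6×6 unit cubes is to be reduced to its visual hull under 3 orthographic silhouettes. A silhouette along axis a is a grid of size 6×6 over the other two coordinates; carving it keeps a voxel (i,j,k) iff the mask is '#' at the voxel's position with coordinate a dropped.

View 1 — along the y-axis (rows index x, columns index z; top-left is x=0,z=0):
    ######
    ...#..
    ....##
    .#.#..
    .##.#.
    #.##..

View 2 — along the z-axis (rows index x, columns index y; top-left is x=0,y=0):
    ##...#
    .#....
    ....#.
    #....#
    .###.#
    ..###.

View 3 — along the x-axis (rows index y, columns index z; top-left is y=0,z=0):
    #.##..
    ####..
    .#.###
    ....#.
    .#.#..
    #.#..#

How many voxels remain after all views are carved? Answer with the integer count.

voxel count = 20

before carving: 216 voxels (6×6×6)
carve view 1 (along y, XZ-mask fill 17/36): 102 voxels remain
carve view 2 (along z, XY-mask fill 14/36): 46 voxels remain
carve view 3 (along x, YZ-mask fill 17/36): 20 voxels remain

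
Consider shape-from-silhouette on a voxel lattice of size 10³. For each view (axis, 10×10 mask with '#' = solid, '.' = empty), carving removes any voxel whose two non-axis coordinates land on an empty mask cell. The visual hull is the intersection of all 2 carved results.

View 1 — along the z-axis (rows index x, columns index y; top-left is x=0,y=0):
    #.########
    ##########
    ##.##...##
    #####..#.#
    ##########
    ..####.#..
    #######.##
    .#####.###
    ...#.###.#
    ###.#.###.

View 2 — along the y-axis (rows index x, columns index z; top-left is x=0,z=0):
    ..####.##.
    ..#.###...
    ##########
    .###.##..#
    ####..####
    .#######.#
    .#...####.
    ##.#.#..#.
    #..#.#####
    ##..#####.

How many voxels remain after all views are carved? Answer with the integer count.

initial block: 10^3 = 1000
carve view 1 (along z, XY-mask fill 76/100): 760 voxels remain
carve view 2 (along y, XZ-mask fill 66/100): 485 voxels remain

voxel count = 485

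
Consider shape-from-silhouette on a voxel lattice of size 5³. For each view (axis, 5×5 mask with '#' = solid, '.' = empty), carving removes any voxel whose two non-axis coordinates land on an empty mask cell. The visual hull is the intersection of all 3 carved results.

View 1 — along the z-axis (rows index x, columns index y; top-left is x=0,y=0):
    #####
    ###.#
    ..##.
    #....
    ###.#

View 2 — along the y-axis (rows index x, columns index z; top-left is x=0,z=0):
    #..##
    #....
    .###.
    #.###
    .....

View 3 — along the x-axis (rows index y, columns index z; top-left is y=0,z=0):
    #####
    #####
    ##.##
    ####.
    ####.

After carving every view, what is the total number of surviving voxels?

remaining voxels: 26

initial block: 5^3 = 125
step 1: project along z, AND mask (16/25) → |grid| = 80
step 2: project along y, AND mask (11/25) → |grid| = 29
step 3: project along x, AND mask (22/25) → |grid| = 26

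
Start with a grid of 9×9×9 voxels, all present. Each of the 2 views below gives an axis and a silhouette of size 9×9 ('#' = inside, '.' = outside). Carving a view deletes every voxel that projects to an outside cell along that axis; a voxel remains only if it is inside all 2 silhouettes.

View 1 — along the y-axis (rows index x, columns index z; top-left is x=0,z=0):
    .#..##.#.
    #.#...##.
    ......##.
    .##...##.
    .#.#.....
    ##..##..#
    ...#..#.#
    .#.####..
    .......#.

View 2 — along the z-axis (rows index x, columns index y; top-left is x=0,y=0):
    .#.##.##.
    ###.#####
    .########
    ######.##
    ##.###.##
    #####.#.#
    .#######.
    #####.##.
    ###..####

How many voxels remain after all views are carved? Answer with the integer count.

voxel count = 212

before carving: 729 voxels (9×9×9)
  1. axis=1 (XZ plane), |mask|=30  ⇒  voxels=270
  2. axis=2 (XY plane), |mask|=64  ⇒  voxels=212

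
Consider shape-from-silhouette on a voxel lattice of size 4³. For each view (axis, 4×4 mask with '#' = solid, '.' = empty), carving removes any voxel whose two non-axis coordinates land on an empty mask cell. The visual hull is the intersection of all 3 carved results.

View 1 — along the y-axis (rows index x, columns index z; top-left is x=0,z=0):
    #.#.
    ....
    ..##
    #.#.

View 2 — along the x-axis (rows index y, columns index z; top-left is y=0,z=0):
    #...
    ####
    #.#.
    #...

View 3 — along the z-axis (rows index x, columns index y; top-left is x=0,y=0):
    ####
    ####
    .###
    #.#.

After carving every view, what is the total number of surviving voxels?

full grid |V| = 64
carve view 1 (along y, XZ-mask fill 6/16): 24 voxels remain
carve view 2 (along x, YZ-mask fill 8/16): 15 voxels remain
carve view 3 (along z, XY-mask fill 13/16): 12 voxels remain

remaining voxels: 12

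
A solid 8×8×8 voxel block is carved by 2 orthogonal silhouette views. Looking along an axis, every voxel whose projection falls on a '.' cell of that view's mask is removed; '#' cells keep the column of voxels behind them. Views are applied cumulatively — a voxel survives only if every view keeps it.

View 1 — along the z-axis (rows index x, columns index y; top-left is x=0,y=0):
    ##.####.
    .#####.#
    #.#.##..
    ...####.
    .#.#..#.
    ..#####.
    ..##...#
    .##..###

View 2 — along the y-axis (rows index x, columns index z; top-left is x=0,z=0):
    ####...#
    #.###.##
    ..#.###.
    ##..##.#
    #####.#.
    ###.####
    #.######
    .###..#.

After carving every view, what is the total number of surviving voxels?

before carving: 512 voxels (8×8×8)
  1. axis=2 (XY plane), |mask|=36  ⇒  voxels=288
  2. axis=1 (XZ plane), |mask|=44  ⇒  voxels=196

196 voxels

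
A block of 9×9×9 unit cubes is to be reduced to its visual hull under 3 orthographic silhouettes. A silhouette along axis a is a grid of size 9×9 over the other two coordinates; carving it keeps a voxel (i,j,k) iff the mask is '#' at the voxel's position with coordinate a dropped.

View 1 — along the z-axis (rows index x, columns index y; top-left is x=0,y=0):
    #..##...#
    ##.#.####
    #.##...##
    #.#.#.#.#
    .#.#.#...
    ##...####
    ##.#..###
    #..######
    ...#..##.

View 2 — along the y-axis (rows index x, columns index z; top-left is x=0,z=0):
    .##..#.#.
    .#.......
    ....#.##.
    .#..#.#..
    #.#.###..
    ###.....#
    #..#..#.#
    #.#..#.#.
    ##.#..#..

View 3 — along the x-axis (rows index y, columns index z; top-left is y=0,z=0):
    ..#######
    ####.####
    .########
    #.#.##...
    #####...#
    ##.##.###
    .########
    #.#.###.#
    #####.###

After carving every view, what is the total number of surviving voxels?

voxel count = 112

start: 9×9×9 = 729 voxels
[1] z-view keeps 46 columns → grid now 414
[2] y-view keeps 32 columns → grid now 156
[3] x-view keeps 62 columns → grid now 112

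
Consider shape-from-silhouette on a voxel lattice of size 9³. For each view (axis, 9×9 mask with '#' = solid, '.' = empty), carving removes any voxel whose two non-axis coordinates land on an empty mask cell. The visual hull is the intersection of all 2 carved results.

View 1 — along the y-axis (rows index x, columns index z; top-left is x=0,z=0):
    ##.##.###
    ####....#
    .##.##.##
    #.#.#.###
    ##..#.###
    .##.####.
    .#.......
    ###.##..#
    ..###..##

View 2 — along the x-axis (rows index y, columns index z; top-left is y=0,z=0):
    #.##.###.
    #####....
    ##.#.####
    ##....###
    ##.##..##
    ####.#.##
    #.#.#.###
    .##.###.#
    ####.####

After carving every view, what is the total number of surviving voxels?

start: 9×9×9 = 729 voxels
after view 1 [y-axis, 48 of 81 cells solid] → remaining = 432
after view 2 [x-axis, 56 of 81 cells solid] → remaining = 301

voxel count = 301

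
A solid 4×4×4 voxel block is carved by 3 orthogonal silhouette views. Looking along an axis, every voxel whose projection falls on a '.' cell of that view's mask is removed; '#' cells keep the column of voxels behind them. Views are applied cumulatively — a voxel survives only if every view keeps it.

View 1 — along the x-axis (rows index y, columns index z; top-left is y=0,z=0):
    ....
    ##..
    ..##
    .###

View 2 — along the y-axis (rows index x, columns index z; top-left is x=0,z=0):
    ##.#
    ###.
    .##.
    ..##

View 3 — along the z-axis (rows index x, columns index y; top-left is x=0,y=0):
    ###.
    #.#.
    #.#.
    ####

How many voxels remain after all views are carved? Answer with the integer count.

start: 4×4×4 = 64 voxels
V1 x: intersect with YZ mask (7 set) -- 28 left
V2 y: intersect with XZ mask (10 set) -- 18 left
V3 z: intersect with XY mask (11 set) -- 9 left

|visual hull| = 9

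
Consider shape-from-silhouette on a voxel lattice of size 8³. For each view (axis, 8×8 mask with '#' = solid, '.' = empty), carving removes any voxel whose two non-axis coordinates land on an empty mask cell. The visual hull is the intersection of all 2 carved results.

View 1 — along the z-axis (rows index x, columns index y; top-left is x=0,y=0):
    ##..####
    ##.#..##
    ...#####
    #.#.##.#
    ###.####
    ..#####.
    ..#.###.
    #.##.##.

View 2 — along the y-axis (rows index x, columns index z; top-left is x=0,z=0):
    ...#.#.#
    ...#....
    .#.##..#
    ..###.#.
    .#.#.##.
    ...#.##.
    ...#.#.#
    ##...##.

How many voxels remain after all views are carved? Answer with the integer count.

138 voxels

full grid |V| = 512
step 1: project along z, AND mask (42/64) → |grid| = 336
step 2: project along y, AND mask (26/64) → |grid| = 138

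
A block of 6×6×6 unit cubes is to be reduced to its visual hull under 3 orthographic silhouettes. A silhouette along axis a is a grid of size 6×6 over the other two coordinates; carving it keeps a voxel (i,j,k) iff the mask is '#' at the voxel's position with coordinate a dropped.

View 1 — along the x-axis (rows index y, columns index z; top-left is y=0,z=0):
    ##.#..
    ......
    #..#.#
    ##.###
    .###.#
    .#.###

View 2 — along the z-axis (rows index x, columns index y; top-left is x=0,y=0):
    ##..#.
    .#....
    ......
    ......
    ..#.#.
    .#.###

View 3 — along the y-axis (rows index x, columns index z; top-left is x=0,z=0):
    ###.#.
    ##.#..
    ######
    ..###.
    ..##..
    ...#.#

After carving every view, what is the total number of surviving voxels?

full grid |V| = 216
  1. axis=0 (YZ plane), |mask|=19  ⇒  voxels=114
  2. axis=2 (XY plane), |mask|=10  ⇒  voxels=27
  3. axis=1 (XZ plane), |mask|=20  ⇒  voxels=13

13 voxels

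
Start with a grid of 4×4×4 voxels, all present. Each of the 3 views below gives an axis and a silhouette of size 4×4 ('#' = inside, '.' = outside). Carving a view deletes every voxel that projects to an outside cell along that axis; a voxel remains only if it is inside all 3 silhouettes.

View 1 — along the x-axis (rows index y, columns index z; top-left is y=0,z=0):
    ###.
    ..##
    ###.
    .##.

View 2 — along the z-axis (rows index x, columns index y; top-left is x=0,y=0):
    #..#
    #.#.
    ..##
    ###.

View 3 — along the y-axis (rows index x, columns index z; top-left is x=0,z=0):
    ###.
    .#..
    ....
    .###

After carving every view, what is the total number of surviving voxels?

voxel count = 13

initial block: 4^3 = 64
[1] x-view keeps 10 columns → grid now 40
[2] z-view keeps 9 columns → grid now 24
[3] y-view keeps 7 columns → grid now 13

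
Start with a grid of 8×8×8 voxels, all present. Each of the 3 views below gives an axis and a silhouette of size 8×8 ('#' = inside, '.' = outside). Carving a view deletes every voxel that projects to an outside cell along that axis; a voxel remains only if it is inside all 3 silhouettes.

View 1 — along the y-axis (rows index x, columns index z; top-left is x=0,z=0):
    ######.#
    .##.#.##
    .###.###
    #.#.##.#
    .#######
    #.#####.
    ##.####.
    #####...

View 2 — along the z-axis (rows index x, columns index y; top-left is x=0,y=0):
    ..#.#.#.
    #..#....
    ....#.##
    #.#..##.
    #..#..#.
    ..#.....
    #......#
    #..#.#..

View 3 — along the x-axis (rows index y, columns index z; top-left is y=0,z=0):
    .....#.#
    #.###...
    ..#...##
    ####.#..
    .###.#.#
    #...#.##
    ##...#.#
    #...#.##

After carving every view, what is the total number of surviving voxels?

start: 8×8×8 = 512 voxels
carve view 1 (along y, XZ-mask fill 47/64): 376 voxels remain
carve view 2 (along z, XY-mask fill 21/64): 123 voxels remain
carve view 3 (along x, YZ-mask fill 31/64): 55 voxels remain

voxel count = 55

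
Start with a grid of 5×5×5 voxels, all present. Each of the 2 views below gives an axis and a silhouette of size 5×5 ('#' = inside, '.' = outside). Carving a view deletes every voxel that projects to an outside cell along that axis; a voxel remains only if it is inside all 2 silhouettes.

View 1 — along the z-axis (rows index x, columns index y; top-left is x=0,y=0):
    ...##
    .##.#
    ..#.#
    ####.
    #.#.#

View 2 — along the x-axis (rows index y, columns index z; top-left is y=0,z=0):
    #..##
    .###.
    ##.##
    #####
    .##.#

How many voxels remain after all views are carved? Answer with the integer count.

full grid |V| = 125
step 1: project along z, AND mask (14/25) → |grid| = 70
step 2: project along x, AND mask (18/25) → |grid| = 50

|visual hull| = 50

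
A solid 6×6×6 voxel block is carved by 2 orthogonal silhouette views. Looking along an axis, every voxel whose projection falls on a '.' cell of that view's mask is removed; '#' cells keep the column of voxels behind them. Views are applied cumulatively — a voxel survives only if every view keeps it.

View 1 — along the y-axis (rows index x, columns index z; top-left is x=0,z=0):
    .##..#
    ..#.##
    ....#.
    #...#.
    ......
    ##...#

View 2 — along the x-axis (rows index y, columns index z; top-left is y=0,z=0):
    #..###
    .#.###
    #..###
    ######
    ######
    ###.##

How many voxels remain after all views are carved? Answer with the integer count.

60 voxels

before carving: 216 voxels (6×6×6)
[1] y-view keeps 12 columns → grid now 72
[2] x-view keeps 29 columns → grid now 60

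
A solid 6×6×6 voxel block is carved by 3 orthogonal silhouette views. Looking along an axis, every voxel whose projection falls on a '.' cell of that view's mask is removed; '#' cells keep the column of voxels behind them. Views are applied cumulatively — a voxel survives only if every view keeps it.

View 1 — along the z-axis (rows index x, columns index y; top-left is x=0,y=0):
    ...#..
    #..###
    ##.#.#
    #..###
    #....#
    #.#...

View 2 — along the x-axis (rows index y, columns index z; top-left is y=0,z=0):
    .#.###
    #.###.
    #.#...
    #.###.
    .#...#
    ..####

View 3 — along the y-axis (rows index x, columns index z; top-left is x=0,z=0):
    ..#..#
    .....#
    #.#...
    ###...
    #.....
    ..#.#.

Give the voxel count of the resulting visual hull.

voxel count = 16

full grid |V| = 216
V1 z: intersect with XY mask (17 set) -- 102 left
V2 x: intersect with YZ mask (20 set) -- 62 left
V3 y: intersect with XZ mask (11 set) -- 16 left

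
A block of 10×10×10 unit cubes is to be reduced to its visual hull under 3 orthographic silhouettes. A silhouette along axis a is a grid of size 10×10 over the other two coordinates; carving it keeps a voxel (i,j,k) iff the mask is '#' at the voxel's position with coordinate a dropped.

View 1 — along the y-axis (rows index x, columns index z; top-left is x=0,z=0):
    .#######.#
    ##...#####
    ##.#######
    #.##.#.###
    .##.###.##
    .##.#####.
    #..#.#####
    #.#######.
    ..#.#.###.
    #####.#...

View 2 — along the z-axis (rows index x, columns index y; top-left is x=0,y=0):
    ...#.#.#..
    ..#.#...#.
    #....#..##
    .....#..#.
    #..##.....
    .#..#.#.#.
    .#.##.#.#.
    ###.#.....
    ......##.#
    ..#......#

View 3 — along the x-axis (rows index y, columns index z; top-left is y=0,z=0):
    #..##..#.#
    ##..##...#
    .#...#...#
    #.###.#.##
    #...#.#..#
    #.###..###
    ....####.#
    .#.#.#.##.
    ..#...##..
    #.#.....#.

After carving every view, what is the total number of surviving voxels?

105 voxels

start: 10×10×10 = 1000 voxels
  1. axis=1 (XZ plane), |mask|=71  ⇒  voxels=710
  2. axis=2 (XY plane), |mask|=33  ⇒  voxels=238
  3. axis=0 (YZ plane), |mask|=47  ⇒  voxels=105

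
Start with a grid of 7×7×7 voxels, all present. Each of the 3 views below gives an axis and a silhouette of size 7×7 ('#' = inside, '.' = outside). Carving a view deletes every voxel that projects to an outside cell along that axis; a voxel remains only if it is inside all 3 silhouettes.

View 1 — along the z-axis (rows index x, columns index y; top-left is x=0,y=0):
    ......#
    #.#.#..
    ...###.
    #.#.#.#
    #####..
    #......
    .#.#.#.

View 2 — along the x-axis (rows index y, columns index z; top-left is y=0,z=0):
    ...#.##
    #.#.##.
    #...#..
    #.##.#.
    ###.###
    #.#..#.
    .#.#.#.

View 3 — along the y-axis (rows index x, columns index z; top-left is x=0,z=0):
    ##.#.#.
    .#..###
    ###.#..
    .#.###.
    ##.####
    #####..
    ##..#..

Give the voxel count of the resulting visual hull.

48 voxels

full grid |V| = 343
step 1: project along z, AND mask (20/49) → |grid| = 140
step 2: project along x, AND mask (25/49) → |grid| = 74
step 3: project along y, AND mask (30/49) → |grid| = 48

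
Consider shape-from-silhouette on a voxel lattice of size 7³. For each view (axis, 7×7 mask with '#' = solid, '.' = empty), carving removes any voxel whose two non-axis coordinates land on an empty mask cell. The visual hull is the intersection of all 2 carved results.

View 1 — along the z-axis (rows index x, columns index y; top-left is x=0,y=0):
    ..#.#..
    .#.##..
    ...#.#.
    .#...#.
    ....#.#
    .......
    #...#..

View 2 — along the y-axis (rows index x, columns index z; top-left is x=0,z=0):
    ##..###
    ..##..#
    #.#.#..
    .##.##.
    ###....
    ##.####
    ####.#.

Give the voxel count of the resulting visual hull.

before carving: 343 voxels (7×7×7)
V1 z: intersect with XY mask (13 set) -- 91 left
V2 y: intersect with XZ mask (29 set) -- 49 left

voxel count = 49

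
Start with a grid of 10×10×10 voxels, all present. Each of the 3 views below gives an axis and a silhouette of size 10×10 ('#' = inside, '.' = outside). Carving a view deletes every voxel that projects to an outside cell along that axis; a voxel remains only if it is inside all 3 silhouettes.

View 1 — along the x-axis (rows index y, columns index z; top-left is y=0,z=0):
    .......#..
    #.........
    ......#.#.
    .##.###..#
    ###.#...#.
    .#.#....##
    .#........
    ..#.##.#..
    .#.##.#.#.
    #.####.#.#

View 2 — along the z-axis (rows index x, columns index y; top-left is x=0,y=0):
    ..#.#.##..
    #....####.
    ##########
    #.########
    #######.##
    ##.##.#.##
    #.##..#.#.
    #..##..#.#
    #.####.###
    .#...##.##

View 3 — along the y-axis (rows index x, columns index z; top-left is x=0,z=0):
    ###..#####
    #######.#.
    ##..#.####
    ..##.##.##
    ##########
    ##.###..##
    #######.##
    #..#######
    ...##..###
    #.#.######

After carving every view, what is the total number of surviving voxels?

initial block: 10^3 = 1000
carve view 1 (along x, YZ-mask fill 36/100): 360 voxels remain
carve view 2 (along z, XY-mask fill 67/100): 246 voxels remain
carve view 3 (along y, XZ-mask fill 76/100): 180 voxels remain

remaining voxels: 180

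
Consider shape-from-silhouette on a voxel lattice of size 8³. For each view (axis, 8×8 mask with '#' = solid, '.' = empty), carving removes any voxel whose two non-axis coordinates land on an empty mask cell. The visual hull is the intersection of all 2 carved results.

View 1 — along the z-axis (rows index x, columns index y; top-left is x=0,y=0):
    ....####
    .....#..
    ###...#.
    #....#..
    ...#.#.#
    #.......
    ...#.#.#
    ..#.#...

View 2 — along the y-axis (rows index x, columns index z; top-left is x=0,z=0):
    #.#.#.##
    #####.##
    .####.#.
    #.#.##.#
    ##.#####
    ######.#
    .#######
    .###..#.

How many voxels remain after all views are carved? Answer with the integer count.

114 voxels

initial block: 8^3 = 512
step 1: project along z, AND mask (20/64) → |grid| = 160
step 2: project along y, AND mask (47/64) → |grid| = 114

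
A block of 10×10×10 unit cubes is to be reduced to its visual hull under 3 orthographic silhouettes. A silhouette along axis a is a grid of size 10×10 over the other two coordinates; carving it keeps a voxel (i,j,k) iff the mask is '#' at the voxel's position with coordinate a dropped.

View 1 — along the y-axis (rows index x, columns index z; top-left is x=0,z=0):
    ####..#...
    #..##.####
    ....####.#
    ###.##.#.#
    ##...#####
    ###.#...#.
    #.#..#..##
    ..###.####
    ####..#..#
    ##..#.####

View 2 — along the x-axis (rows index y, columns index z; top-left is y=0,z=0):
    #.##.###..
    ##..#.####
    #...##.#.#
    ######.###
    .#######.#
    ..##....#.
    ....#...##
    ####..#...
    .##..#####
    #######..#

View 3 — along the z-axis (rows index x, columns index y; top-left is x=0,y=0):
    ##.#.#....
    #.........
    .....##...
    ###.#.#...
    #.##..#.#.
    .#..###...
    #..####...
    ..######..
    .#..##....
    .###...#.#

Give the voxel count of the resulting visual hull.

before carving: 1000 voxels (10×10×10)
  1. axis=1 (XZ plane), |mask|=61  ⇒  voxels=610
  2. axis=0 (YZ plane), |mask|=61  ⇒  voxels=374
  3. axis=2 (XY plane), |mask|=40  ⇒  voxels=149

149 voxels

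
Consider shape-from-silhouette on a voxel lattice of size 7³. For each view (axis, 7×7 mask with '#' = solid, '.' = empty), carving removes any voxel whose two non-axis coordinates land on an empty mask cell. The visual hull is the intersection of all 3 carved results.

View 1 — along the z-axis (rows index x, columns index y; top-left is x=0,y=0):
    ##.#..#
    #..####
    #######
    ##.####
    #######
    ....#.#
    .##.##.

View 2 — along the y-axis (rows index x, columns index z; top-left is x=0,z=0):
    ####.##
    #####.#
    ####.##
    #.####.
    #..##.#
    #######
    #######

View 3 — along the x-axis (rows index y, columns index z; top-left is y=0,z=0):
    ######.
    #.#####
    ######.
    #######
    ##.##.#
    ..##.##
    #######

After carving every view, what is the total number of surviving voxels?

full grid |V| = 343
after view 1 [z-axis, 35 of 49 cells solid] → remaining = 245
after view 2 [y-axis, 41 of 49 cells solid] → remaining = 196
after view 3 [x-axis, 41 of 49 cells solid] → remaining = 165

165 voxels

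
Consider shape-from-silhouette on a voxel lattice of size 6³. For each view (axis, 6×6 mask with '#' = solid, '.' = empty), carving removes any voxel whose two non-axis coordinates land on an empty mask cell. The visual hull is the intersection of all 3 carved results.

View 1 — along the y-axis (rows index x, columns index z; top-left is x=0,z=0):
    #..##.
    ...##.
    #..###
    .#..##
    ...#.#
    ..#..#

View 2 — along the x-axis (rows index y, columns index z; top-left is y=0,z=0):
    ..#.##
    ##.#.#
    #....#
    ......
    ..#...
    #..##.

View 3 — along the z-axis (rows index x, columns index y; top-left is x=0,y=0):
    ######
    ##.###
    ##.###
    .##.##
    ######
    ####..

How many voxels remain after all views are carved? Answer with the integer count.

start: 6×6×6 = 216 voxels
[1] y-view keeps 16 columns → grid now 96
[2] x-view keeps 13 columns → grid now 37
[3] z-view keeps 30 columns → grid now 32

voxel count = 32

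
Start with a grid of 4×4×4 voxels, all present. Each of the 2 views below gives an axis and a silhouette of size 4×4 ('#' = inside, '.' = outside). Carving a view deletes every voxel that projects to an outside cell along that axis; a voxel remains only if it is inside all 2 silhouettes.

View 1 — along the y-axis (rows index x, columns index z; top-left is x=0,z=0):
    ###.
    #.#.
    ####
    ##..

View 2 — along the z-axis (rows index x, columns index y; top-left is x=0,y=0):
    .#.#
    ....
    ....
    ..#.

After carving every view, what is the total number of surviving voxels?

voxel count = 8

before carving: 64 voxels (4×4×4)
after view 1 [y-axis, 11 of 16 cells solid] → remaining = 44
after view 2 [z-axis, 3 of 16 cells solid] → remaining = 8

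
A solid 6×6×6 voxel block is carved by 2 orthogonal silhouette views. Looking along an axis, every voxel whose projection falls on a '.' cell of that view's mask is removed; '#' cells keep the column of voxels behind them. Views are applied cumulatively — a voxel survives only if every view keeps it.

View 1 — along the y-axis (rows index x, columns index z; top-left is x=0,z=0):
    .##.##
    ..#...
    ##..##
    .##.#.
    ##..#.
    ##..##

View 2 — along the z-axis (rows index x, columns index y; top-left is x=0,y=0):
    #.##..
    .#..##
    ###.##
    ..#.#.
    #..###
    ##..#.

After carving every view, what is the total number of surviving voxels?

remaining voxels: 65

full grid |V| = 216
step 1: project along y, AND mask (19/36) → |grid| = 114
step 2: project along z, AND mask (20/36) → |grid| = 65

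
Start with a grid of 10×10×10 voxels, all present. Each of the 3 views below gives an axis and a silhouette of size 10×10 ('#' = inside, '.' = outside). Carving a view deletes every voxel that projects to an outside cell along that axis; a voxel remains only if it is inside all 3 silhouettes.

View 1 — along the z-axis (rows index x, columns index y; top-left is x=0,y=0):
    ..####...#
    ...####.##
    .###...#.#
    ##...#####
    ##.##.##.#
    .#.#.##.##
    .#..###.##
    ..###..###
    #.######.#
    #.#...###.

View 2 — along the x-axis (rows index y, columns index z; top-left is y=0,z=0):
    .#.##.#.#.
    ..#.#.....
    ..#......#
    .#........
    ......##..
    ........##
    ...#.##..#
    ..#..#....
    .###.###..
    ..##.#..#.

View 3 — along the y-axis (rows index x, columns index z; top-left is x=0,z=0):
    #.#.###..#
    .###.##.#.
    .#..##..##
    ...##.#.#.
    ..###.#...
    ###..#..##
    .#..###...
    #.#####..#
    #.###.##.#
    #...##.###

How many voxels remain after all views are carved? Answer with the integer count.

initial block: 10^3 = 1000
[1] z-view keeps 61 columns → grid now 610
[2] x-view keeps 30 columns → grid now 183
[3] y-view keeps 55 columns → grid now 104

remaining voxels: 104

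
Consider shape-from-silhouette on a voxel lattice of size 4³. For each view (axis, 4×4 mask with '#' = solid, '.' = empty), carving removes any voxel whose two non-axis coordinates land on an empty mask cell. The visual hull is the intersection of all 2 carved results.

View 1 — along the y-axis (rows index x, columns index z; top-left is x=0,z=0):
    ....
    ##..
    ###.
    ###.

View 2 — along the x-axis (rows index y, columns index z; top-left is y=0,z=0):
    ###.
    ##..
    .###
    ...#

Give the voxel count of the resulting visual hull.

|visual hull| = 19

before carving: 64 voxels (4×4×4)
V1 y: intersect with XZ mask (8 set) -- 32 left
V2 x: intersect with YZ mask (9 set) -- 19 left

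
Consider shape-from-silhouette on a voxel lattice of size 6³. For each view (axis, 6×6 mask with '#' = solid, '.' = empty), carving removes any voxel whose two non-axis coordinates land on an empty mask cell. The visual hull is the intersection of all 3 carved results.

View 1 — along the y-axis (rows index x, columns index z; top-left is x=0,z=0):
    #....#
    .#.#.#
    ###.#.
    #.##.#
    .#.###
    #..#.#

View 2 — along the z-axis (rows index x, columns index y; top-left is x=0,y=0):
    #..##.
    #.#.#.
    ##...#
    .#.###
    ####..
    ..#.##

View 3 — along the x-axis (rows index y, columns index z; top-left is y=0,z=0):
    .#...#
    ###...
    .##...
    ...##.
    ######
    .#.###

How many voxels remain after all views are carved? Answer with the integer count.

voxel count = 35

start: 6×6×6 = 216 voxels
step 1: project along y, AND mask (20/36) → |grid| = 120
step 2: project along z, AND mask (20/36) → |grid| = 68
step 3: project along x, AND mask (19/36) → |grid| = 35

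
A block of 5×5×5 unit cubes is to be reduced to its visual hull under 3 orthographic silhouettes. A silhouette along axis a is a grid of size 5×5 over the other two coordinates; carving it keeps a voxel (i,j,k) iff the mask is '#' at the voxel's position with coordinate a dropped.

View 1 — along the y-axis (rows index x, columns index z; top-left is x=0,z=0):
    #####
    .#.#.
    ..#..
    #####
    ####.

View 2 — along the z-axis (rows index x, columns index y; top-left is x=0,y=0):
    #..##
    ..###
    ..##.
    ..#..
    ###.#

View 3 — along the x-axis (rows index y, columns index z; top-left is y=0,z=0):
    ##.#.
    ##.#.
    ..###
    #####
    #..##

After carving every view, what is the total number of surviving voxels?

30 voxels

start: 5×5×5 = 125 voxels
after view 1 [y-axis, 17 of 25 cells solid] → remaining = 85
after view 2 [z-axis, 13 of 25 cells solid] → remaining = 44
after view 3 [x-axis, 17 of 25 cells solid] → remaining = 30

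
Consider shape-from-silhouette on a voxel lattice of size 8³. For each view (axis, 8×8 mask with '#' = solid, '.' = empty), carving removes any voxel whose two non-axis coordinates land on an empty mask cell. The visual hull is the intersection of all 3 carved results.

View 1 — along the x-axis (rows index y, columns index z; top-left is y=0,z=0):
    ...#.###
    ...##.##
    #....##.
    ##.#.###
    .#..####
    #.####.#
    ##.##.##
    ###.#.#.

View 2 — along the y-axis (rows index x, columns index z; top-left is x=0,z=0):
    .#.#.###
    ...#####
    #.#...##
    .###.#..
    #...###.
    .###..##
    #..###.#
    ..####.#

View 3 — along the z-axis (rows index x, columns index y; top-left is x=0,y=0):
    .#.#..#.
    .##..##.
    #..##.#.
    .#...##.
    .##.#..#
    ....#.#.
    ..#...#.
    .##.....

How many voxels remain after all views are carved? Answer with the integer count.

initial block: 8^3 = 512
after view 1 [x-axis, 39 of 64 cells solid] → remaining = 312
after view 2 [y-axis, 37 of 64 cells solid] → remaining = 186
after view 3 [z-axis, 24 of 64 cells solid] → remaining = 70

|visual hull| = 70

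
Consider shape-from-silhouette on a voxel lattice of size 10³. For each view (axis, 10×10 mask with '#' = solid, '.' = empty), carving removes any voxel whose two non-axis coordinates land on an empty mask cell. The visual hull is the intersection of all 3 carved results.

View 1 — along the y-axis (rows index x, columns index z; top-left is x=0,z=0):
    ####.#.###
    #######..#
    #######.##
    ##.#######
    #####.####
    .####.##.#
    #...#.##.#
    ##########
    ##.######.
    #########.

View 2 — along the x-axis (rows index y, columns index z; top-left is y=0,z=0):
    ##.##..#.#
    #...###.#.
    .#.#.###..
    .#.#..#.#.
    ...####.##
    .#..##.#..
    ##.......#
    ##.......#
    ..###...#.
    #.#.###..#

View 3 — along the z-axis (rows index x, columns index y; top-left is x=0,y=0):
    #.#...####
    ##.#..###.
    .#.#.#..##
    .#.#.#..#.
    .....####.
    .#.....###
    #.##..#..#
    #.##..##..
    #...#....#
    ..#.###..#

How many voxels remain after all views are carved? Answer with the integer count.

before carving: 1000 voxels (10×10×10)
after view 1 [y-axis, 82 of 100 cells solid] → remaining = 820
after view 2 [x-axis, 46 of 100 cells solid] → remaining = 384
after view 3 [z-axis, 47 of 100 cells solid] → remaining = 174

remaining voxels: 174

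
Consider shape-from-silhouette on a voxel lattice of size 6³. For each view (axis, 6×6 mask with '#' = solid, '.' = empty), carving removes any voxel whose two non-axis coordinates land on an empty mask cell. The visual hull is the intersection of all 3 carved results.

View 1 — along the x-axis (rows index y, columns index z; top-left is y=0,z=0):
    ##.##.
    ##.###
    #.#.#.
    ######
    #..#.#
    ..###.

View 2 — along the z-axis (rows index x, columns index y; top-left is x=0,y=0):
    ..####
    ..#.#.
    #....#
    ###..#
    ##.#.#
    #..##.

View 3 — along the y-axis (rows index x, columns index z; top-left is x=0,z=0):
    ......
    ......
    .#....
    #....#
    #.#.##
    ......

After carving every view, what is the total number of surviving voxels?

full grid |V| = 216
V1 x: intersect with YZ mask (24 set) -- 144 left
V2 z: intersect with XY mask (19 set) -- 74 left
V3 y: intersect with XZ mask (7 set) -- 16 left

remaining voxels: 16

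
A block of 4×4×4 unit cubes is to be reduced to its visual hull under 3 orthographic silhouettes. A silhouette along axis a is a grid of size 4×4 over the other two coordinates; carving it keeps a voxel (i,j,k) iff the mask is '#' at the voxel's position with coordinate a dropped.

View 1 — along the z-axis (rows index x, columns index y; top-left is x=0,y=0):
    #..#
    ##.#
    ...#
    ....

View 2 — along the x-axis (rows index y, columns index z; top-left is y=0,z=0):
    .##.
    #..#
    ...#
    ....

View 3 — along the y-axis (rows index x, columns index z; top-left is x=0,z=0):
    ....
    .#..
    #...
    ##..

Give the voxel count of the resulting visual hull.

before carving: 64 voxels (4×4×4)
V1 z: intersect with XY mask (6 set) -- 24 left
V2 x: intersect with YZ mask (5 set) -- 6 left
V3 y: intersect with XZ mask (4 set) -- 1 left

|visual hull| = 1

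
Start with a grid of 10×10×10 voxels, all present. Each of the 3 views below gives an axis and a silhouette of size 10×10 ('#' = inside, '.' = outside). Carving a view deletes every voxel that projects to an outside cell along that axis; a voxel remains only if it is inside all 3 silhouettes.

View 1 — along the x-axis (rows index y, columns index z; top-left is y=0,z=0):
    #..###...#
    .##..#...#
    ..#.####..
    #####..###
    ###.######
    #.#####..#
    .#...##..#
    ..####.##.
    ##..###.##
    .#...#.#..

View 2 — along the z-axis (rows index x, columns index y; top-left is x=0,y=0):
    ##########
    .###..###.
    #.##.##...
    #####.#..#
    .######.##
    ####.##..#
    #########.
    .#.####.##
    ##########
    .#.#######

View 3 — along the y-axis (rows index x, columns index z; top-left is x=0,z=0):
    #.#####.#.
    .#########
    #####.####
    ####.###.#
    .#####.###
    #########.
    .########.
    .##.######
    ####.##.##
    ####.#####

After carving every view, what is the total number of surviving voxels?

remaining voxels: 366

start: 10×10×10 = 1000 voxels
after view 1 [x-axis, 58 of 100 cells solid] → remaining = 580
after view 2 [z-axis, 77 of 100 cells solid] → remaining = 445
after view 3 [y-axis, 83 of 100 cells solid] → remaining = 366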